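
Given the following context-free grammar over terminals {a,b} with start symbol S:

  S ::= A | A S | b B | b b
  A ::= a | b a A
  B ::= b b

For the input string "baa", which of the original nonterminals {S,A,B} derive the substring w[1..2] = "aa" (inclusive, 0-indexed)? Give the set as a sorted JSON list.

Convert to CNF:
  S -> A S | T0 B | T0 T0 | T0 X3 | a
  A -> T0 X2 | a
  B -> T0 T0
  T0 -> b
  T1 -> a
  X2 -> T1 A
  X3 -> T1 A

CYK table (by increasing span) (cells [i..j] with 1 ≤ i ≤ j ≤ 2 only):
  T[1,1] 'a' = {A,S,T1}  orig:{A,S}
  T[2,2] 'a' = {A,S,T1}  orig:{A,S}
  T[1,2] 'aa' = {S,X2,X3}  orig:{S}

Original NTs in T[1,2] deriving "aa": ["S"]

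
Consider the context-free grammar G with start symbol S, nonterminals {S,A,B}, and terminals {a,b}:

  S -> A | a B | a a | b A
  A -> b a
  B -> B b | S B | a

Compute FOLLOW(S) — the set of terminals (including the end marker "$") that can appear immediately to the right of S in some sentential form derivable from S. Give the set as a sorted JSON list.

Compute FIRST by fixpoint:
iter 1:
  A via A→b a: +{b}
  B via B→a: +{a}
  S via S→A: +{b}
  S via S→a B: +{a}
  FIRST(S)={a,b}  FIRST(A)={b}  FIRST(B)={a}
iter 2:
  B via B→S B: +{b}
  FIRST(S)={a,b}  FIRST(A)={b}  FIRST(B)={a,b}
iter 3: (no change)
  FIRST(S)={a,b}  FIRST(A)={b}  FIRST(B)={a,b}

FOLLOW sets:
seed FOLLOW(S) with $
[1]
  B→B b: FOLLOW(B) ⊇ FIRST(b) = {b}; new: +{b}
  B→S B: FOLLOW(S) ⊇ FIRST(B) = {a,b}; new: +{a,b}
  S→A: FOLLOW(A) ⊇ FOLLOW(S) ⊇ {$,a,b}; new: +{$,a,b}
  S→a B: FOLLOW(B) ⊇ FOLLOW(S) ⊇ {$,a,b}; new: +{$,a}
  S: {$,a,b}  A: {$,a,b}  B: {$,a,b}
[2] — fixpoint
  S: {$,a,b}  A: {$,a,b}  B: {$,a,b}

FOLLOW(S) = ["$", "a", "b"]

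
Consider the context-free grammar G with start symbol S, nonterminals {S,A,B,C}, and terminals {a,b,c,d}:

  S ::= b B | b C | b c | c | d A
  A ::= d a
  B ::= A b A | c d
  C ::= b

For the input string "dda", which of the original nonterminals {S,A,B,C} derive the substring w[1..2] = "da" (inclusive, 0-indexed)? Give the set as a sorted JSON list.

Convert to CNF:
  S -> T0 A | T2 B | T2 C | T2 T3 | c
  A -> T0 T1
  B -> A X4 | T3 T0
  C -> b
  T0 -> d
  T1 -> a
  T2 -> b
  T3 -> c
  X4 -> T2 A

CYK table (by increasing span), restricted to cells inside w[1..2]:
  T[1,1] 'd' = {T0}  orig:{}
  T[2,2] 'a' = {T1}  orig:{}
  T[1,2] 'da' = {A}

Original NTs in T[1,2] deriving "da": ["A"]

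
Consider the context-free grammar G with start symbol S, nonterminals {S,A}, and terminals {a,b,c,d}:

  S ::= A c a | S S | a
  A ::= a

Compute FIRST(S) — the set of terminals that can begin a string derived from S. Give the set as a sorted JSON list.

Compute FIRST by fixpoint:
round 1:
  A via A→a: +{a}
  S via S→A c a: +{a}
  FIRST[S]={a}  FIRST[A]={a}
round 2: (stable)
  FIRST[S]={a}  FIRST[A]={a}

FIRST(S) = ["a"]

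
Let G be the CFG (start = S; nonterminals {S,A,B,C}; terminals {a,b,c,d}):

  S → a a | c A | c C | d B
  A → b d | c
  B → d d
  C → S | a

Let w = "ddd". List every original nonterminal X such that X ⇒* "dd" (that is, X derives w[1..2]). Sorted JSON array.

CNF form of G:
  S -> T1 B | T2 T2 | T3 A | T3 C
  A -> T0 T1 | c
  B -> T1 T1
  C -> T1 B | T2 T2 | T3 A | T3 C | a
  T0 -> b
  T1 -> d
  T2 -> a
  T3 -> c

CYK fill, restricted to cells inside w[1..2]:
  cell(1,1) d: {T1}  orig:{}
  cell(2,2) d: {T1}  orig:{}
  cell(1,2) dd: {B}

Original NTs in T[1,2] deriving "dd": ["B"]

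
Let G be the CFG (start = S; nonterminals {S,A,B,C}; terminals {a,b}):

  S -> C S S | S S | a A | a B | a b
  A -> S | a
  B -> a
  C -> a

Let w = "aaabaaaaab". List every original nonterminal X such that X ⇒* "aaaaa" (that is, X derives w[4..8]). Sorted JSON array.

CNF form of G:
  S -> C X3 | S S | T0 A | T0 B | T0 T1
  A -> C X2 | S S | T0 A | T0 B | T0 T1 | a
  B -> a
  C -> a
  T0 -> a
  T1 -> b
  X2 -> S S
  X3 -> S S

Fill CYK table bottom-up, restricted to cells inside w[4..8]:
  T[4,4] 'a' = {A,B,C,T0}  orig:{A,B,C}
  T[5,5] 'a' = {A,B,C,T0}  orig:{A,B,C}
  T[6,6] 'a' = {A,B,C,T0}  orig:{A,B,C}
  T[7,7] 'a' = {A,B,C,T0}  orig:{A,B,C}
  T[8,8] 'a' = {A,B,C,T0}  orig:{A,B,C}
  T[4,5] 'aa' = {A,S}
  T[5,6] 'aa' = {A,S}
  T[6,7] 'aa' = {A,S}
  T[7,8] 'aa' = {A,S}
  T[4,6] 'aaa' = {A,S}
  T[5,7] 'aaa' = {A,S}
  T[6,8] 'aaa' = {A,S}
  T[4,7] 'aaaa' = {A,S,X2,X3}  orig:{A,S}
  T[5,8] 'aaaa' = {A,S,X2,X3}  orig:{A,S}
  T[4,8] 'aaaaa' = {A,S,X2,X3}  orig:{A,S}

Original NTs in T[4,8] deriving "aaaaa": ["A", "S"]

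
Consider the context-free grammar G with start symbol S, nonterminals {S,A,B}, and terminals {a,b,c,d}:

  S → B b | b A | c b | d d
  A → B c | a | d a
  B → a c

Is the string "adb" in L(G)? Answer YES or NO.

Convert to CNF:
  S -> B T3 | T0 T3 | T1 T1 | T3 A
  A -> B T0 | T1 T2 | a
  B -> T2 T0
  T0 -> c
  T1 -> d
  T2 -> a
  T3 -> b

Fill CYK table bottom-up:
  cell(0,0) a: {A,T2}  orig:{A}
  cell(1,1) d: {T1}  orig:{}
  cell(2,2) b: {T3}  orig:{}
  cell(0,1) ad: ∅
  cell(1,2) db: ∅
  cell(0,2) adb: ∅

S ∉ T[0,2] ⇒ NO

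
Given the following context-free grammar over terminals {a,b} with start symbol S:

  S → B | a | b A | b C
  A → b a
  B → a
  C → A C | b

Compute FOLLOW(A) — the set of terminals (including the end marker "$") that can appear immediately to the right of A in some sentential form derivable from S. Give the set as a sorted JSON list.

FIRST iteration:
round 1:
  A via A→b a: +{b}
  B via B→a: +{a}
  C via C→A C: +{b}
  S via S→B: +{a}
  S via S→b A: +{b}
  FIRST[S]={a,b}  FIRST[A]={b}  FIRST[B]={a}  FIRST[C]={b}
round 2: (no change)
  FIRST[S]={a,b}  FIRST[A]={b}  FIRST[B]={a}  FIRST[C]={b}

FOLLOW iteration:
initialize: $ ∈ FOLLOW(S)
pass 1:
  C→A C: FOLLOW(A) ⊇ FIRST(C) = {b}; new: +{b}
  S→B: FOLLOW(B) ⊇ FOLLOW(S) ⊇ {$}; new: +{$}
  S→b A: FOLLOW(A) ⊇ FOLLOW(S) ⊇ {$}; new: +{$}
  S→b C: FOLLOW(C) ⊇ FOLLOW(S) ⊇ {$}; new: +{$}
  S: {$}  A: {$,b}  B: {$}  C: {$}
pass 2: done
  S: {$}  A: {$,b}  B: {$}  C: {$}

FOLLOW(A) = ["$", "b"]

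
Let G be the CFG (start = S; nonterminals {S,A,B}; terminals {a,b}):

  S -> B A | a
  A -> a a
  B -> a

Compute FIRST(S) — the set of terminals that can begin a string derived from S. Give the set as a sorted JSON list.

FIRST iteration:
pass 1:
  A via A→a a: +{a}
  B via B→a: +{a}
  S via S→B A: +{a}
  FIRST(S)={a}  FIRST(A)={a}  FIRST(B)={a}
pass 2: — fixpoint
  FIRST(S)={a}  FIRST(A)={a}  FIRST(B)={a}

FIRST(S) = ["a"]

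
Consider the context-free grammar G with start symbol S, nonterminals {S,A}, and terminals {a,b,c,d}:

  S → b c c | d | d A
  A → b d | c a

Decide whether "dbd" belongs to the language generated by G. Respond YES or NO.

CNF form of G:
  S -> T0 X4 | T1 A | d
  A -> T0 T1 | T2 T3
  T0 -> b
  T1 -> d
  T2 -> c
  T3 -> a
  X4 -> T2 T2

Fill CYK table bottom-up:
  T[0,0] 'd' = {S,T1}  orig:{S}
  T[1,1] 'b' = {T0}  orig:{}
  T[2,2] 'd' = {S,T1}  orig:{S}
  T[0,1] 'db' = ∅
  T[1,2] 'bd' = {A}
  T[0,2] 'dbd' = {S}

S ∈ T[0,2] ⇒ YES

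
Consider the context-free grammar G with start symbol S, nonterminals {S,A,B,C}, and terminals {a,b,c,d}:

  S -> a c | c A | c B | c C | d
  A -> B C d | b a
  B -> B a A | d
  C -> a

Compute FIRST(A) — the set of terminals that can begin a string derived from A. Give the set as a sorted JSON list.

Compute FIRST by fixpoint:
[1]
  A via A→b a: +{b}
  B via B→d: +{d}
  C via C→a: +{a}
  S via S→a c: +{a}
  S via S→c A: +{c}
  S via S→d: +{d}
  FIRST(S)={a,c,d}  FIRST(A)={b}  FIRST(B)={d}  FIRST(C)={a}
[2]
  A via A→B C d: +{d}
  FIRST(S)={a,c,d}  FIRST(A)={b,d}  FIRST(B)={d}  FIRST(C)={a}
[3] (stable)
  FIRST(S)={a,c,d}  FIRST(A)={b,d}  FIRST(B)={d}  FIRST(C)={a}

FIRST(A) = ["b", "d"]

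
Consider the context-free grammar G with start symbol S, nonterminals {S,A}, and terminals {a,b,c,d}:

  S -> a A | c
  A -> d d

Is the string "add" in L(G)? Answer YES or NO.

CNF form of G:
  S -> T1 A | c
  A -> T0 T0
  T0 -> d
  T1 -> a

CYK table (by increasing span):
  T[0,0] 'a' = {T1}  orig:{}
  T[1,1] 'd' = {T0}  orig:{}
  T[2,2] 'd' = {T0}  orig:{}
  T[0,1] 'ad' = ∅
  T[1,2] 'dd' = {A}
  T[0,2] 'add' = {S}

S ∈ T[0,2] ⇒ YES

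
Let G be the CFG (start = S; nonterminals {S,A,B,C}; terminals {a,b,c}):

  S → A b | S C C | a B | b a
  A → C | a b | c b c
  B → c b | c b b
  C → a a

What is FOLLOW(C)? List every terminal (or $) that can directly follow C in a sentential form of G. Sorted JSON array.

FIRST iteration:
round 1:
  A via A→a b: +{a}
  A via A→c b c: +{c}
  B via B→c b: +{c}
  C via C→a a: +{a}
  S via S→A b: +{a,c}
  S via S→b a: +{b}
  FIRST[S]={a,b,c}  FIRST[A]={a,c}  FIRST[B]={c}  FIRST[C]={a}
round 2: done
  FIRST[S]={a,b,c}  FIRST[A]={a,c}  FIRST[B]={c}  FIRST[C]={a}

FOLLOW iteration:
initialize: $ ∈ FOLLOW(S)
pass 1:
  S→A b: FOLLOW(A) ⊇ FIRST(b) = {b}; new: +{b}
  S→S C C: FOLLOW(S) ⊇ FIRST(C) = {a}; new: +{a}
  S→S C C: FOLLOW(C) ⊇ FIRST(C) = {a}; new: +{a}
  S→S C C: FOLLOW(C) ⊇ FOLLOW(S) ⊇ {$,a}; new: +{$}
  S→a B: FOLLOW(B) ⊇ FOLLOW(S) ⊇ {$,a}; new: +{$,a}
  FOLLOW[S]={$,a}  FOLLOW[A]={b}  FOLLOW[B]={$,a}  FOLLOW[C]={$,a}
pass 2:
  A→C: FOLLOW(C) ⊇ FOLLOW(A) ⊇ {b}; new: +{b}
  FOLLOW[S]={$,a}  FOLLOW[A]={b}  FOLLOW[B]={$,a}  FOLLOW[C]={$,a,b}
pass 3: (no change)
  FOLLOW[S]={$,a}  FOLLOW[A]={b}  FOLLOW[B]={$,a}  FOLLOW[C]={$,a,b}

FOLLOW(C) = ["$", "a", "b"]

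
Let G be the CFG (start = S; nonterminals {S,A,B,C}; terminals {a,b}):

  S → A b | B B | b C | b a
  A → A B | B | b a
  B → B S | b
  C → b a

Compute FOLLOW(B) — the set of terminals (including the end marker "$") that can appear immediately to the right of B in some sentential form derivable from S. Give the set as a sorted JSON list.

FIRST iteration:
pass 1:
  A via A→b a: +{b}
  B via B→b: +{b}
  C via C→b a: +{b}
  S via S→A b: +{b}
  S: {b}  A: {b}  B: {b}  C: {b}
pass 2: (no change)
  S: {b}  A: {b}  B: {b}  C: {b}

FOLLOW sets:
FOLLOW(S) := {$}
pass 1:
  A→A B: FOLLOW(A) ⊇ FIRST(B) = {b}; new: +{b}
  A→A B: FOLLOW(B) ⊇ FOLLOW(A) ⊇ {b}; new: +{b}
  B→B S: FOLLOW(S) ⊇ FOLLOW(B) ⊇ {b}; new: +{b}
  S→B B: FOLLOW(B) ⊇ FOLLOW(S) ⊇ {$,b}; new: +{$}
  S→b C: FOLLOW(C) ⊇ FOLLOW(S) ⊇ {$,b}; new: +{$,b}
  S: {$,b}  A: {b}  B: {$,b}  C: {$,b}
pass 2: (stable)
  S: {$,b}  A: {b}  B: {$,b}  C: {$,b}

FOLLOW(B) = ["$", "b"]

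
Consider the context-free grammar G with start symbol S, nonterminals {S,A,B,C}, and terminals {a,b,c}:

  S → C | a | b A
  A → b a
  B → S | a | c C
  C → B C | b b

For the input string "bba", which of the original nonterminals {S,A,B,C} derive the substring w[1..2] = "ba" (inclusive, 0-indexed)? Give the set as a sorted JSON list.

CNF form of G:
  S -> B C | T0 A | T0 T0 | a
  A -> T0 T1
  B -> B C | T0 A | T0 T0 | T2 C | a
  C -> B C | T0 T0
  T0 -> b
  T1 -> a
  T2 -> c

CYK fill, restricted to cells inside w[1..2]:
  T[1,1] 'b' = {T0}  orig:{}
  T[2,2] 'a' = {B,S,T1}  orig:{B,S}
  T[1,2] 'ba' = {A}

Original NTs in T[1,2] deriving "ba": ["A"]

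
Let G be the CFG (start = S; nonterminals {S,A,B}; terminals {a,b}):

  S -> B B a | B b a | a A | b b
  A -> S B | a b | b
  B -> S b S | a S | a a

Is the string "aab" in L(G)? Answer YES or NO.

CNF form of G:
  S -> B X3 | B X4 | T0 A | T1 T1
  A -> S B | T0 T1 | b
  B -> S X2 | T0 S | T0 T0
  T0 -> a
  T1 -> b
  X2 -> T1 S
  X3 -> B T0
  X4 -> T1 T0

Fill CYK table bottom-up:
  cell(0,0) a: {T0}  orig:{}
  cell(1,1) a: {T0}  orig:{}
  cell(2,2) b: {A,T1}  orig:{A}
  cell(0,1) aa: {B}
  cell(1,2) ab: {A,S}
  cell(0,2) aab: {B,S}

S ∈ T[0,2] ⇒ YES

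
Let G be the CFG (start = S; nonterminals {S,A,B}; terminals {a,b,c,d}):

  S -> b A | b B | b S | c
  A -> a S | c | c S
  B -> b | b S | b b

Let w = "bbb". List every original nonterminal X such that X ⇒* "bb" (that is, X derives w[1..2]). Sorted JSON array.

Convert to CNF:
  S -> T2 A | T2 B | T2 S | c
  A -> T0 S | T1 S | c
  B -> T2 S | T2 T2 | b
  T0 -> a
  T1 -> c
  T2 -> b

CYK table (by increasing span) — only the sub-triangle for w[1..2]:
  cell(1,1) b: {B,T2}  orig:{B}
  cell(2,2) b: {B,T2}  orig:{B}
  cell(1,2) bb: {B,S}

Original NTs in T[1,2] deriving "bb": ["B", "S"]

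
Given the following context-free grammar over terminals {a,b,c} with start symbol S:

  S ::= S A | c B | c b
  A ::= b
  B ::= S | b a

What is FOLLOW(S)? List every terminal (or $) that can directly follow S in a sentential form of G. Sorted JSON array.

FIRST sets, iterate to fixpoint:
[1]
  A via A→b: +{b}
  B via B→b a: +{b}
  S via S→c B: +{c}
  S: {c}  A: {b}  B: {b}
[2]
  B via B→S: +{c}
  S: {c}  A: {b}  B: {b,c}
[3] (no change)
  S: {c}  A: {b}  B: {b,c}

FOLLOW sets:
seed FOLLOW(S) with $
round 1:
  S→S A: FOLLOW(S) ⊇ FIRST(A) = {b}; new: +{b}
  S→S A: FOLLOW(A) ⊇ FOLLOW(S) ⊇ {$,b}; new: +{$,b}
  S→c B: FOLLOW(B) ⊇ FOLLOW(S) ⊇ {$,b}; new: +{$,b}
  S: {$,b}  A: {$,b}  B: {$,b}
round 2: (stable)
  S: {$,b}  A: {$,b}  B: {$,b}

FOLLOW(S) = ["$", "b"]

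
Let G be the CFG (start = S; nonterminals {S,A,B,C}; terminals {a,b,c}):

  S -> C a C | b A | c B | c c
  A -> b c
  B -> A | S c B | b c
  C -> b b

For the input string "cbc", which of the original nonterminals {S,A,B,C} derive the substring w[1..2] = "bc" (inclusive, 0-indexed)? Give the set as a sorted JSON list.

CNF form of G:
  S -> C X4 | T0 A | T1 B | T1 T1
  A -> T0 T1
  B -> S X3 | T0 T1
  C -> T0 T0
  T0 -> b
  T1 -> c
  T2 -> a
  X3 -> T1 B
  X4 -> T2 C

CYK table (by increasing span), restricted to cells inside w[1..2]:
  T[1,1] 'b' = {T0}  orig:{}
  T[2,2] 'c' = {T1}  orig:{}
  T[1,2] 'bc' = {A,B}

Original NTs in T[1,2] deriving "bc": ["A", "B"]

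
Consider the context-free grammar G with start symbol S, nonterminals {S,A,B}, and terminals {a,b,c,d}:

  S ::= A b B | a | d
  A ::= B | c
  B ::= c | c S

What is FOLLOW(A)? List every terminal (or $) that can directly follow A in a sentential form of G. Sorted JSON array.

FIRST sets, iterate to fixpoint:
pass 1:
  A via A→c: +{c}
  B via B→c: +{c}
  S via S→A b B: +{c}
  S via S→a: +{a}
  S via S→d: +{d}
  FIRST(S)={a,c,d}  FIRST(A)={c}  FIRST(B)={c}
pass 2: (no change)
  FIRST(S)={a,c,d}  FIRST(A)={c}  FIRST(B)={c}

FOLLOW sets:
FOLLOW(S) := {$}
pass 1:
  S→A b B: FOLLOW(A) ⊇ FIRST(b) = {b}; new: +{b}
  S→A b B: FOLLOW(B) ⊇ FOLLOW(S) ⊇ {$}; new: +{$}
  FOLLOW(S)={$}  FOLLOW(A)={b}  FOLLOW(B)={$}
pass 2:
  A→B: FOLLOW(B) ⊇ FOLLOW(A) ⊇ {b}; new: +{b}
  B→c S: FOLLOW(S) ⊇ FOLLOW(B) ⊇ {$,b}; new: +{b}
  FOLLOW(S)={$,b}  FOLLOW(A)={b}  FOLLOW(B)={$,b}
pass 3: — fixpoint
  FOLLOW(S)={$,b}  FOLLOW(A)={b}  FOLLOW(B)={$,b}

FOLLOW(A) = ["b"]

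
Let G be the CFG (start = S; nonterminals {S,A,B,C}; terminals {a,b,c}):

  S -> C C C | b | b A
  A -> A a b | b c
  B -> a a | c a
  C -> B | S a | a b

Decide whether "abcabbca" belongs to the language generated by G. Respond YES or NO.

CNF form of G:
  S -> C X4 | T1 A | b
  A -> A X3 | T1 T2
  B -> T0 T0 | T2 T0
  C -> S T0 | T0 T0 | T0 T1 | T2 T0
  T0 -> a
  T1 -> b
  T2 -> c
  X3 -> T0 T1
  X4 -> C C

CYK table (by increasing span):
  [0..0]={T0}  "a"  orig:{}
  [1..1]={S,T1}  "b"  orig:{S}
  [2..2]={T2}  "c"  orig:{}
  [3..3]={T0}  "a"  orig:{}
  [4..4]={S,T1}  "b"  orig:{S}
  [5..5]={S,T1}  "b"  orig:{S}
  [6..6]={T2}  "c"  orig:{}
  [7..7]={T0}  "a"  orig:{}
  [0..1]={C,X3}  "ab"  orig:{C}
  [1..2]={A}  "bc"
  [2..3]={B,C}  "ca"
  [3..4]={C,X3}  "ab"  orig:{C}
  [4..5]=∅  "bb"
  [5..6]={A}  "bc"
  [6..7]={B,C}  "ca"
  [0..2]=∅  "abc"
  [1..3]=∅  "bca"
  [2..4]=∅  "cab"
  [3..5]=∅  "abb"
  [4..6]={S}  "bbc"
  [5..7]=∅  "bca"
  [0..3]={X4}  "abca"  orig:{}
  [1..4]={A}  "bcab"
  [2..5]=∅  "cabb"
  [3..6]=∅  "abbc"
  [4..7]={C}  "bbca"
  [0..4]=∅  "abcab"
  [1..5]=∅  "bcabb"
  [2..6]=∅  "cabbc"
  [3..7]=∅  "abbca"
  [0..5]=∅  "abcabb"
  [1..6]=∅  "bcabbc"
  [2..7]={X4}  "cabbca"  orig:{}
  [0..6]=∅  "abcabbc"
  [1..7]=∅  "bcabbca"
  [0..7]={S}  "abcabbca"

S ∈ T[0,7] ⇒ YES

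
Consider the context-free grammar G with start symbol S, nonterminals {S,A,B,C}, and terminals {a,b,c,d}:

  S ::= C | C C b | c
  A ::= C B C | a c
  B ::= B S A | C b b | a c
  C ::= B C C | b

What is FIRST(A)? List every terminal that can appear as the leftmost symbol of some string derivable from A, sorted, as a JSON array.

FIRST sets, iterate to fixpoint:
iter 1:
  A via A→a c: +{a}
  B via B→a c: +{a}
  C via C→B C C: +{a}
  C via C→b: +{b}
  S via S→C: +{a,b}
  S via S→c: +{c}
  FIRST[S]={a,b,c}  FIRST[A]={a}  FIRST[B]={a}  FIRST[C]={a,b}
iter 2:
  A via A→C B C: +{b}
  B via B→C b b: +{b}
  FIRST[S]={a,b,c}  FIRST[A]={a,b}  FIRST[B]={a,b}  FIRST[C]={a,b}
iter 3: done
  FIRST[S]={a,b,c}  FIRST[A]={a,b}  FIRST[B]={a,b}  FIRST[C]={a,b}

FIRST(A) = ["a", "b"]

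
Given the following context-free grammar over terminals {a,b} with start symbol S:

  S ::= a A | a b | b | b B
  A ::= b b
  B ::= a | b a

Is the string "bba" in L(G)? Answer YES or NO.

Convert to CNF:
  S -> T0 B | T1 A | T1 T0 | b
  A -> T0 T0
  B -> T0 T1 | a
  T0 -> b
  T1 -> a

CYK table (by increasing span):
  [0..0]={S,T0}  "b"  orig:{S}
  [1..1]={S,T0}  "b"  orig:{S}
  [2..2]={B,T1}  "a"  orig:{B}
  [0..1]={A}  "bb"
  [1..2]={B,S}  "ba"
  [0..2]={S}  "bba"

S ∈ T[0,2] ⇒ YES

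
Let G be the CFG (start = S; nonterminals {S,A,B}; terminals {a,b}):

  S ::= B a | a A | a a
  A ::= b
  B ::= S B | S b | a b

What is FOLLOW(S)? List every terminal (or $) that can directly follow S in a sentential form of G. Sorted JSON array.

FIRST iteration:
[1]
  A via A→b: +{b}
  B via B→a b: +{a}
  S via S→B a: +{a}
  FIRST[S]={a}  FIRST[A]={b}  FIRST[B]={a}
[2] (no change)
  FIRST[S]={a}  FIRST[A]={b}  FIRST[B]={a}

Compute FOLLOW by fixpoint:
FOLLOW(S) := {$}
iter 1:
  B→S B: FOLLOW(S) ⊇ FIRST(B) = {a}; new: +{a}
  B→S b: FOLLOW(S) ⊇ FIRST(b) = {b}; new: +{b}
  S→B a: FOLLOW(B) ⊇ FIRST(a) = {a}; new: +{a}
  S→a A: FOLLOW(A) ⊇ FOLLOW(S) ⊇ {$,a,b}; new: +{$,a,b}
  FOLLOW(S)={$,a,b}  FOLLOW(A)={$,a,b}  FOLLOW(B)={a}
iter 2: — fixpoint
  FOLLOW(S)={$,a,b}  FOLLOW(A)={$,a,b}  FOLLOW(B)={a}

FOLLOW(S) = ["$", "a", "b"]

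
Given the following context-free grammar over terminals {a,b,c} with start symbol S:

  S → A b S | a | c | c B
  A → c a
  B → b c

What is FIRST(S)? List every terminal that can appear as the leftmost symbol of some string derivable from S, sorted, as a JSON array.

Compute FIRST by fixpoint:
pass 1:
  A via A→c a: +{c}
  B via B→b c: +{b}
  S via S→A b S: +{c}
  S via S→a: +{a}
  FIRST(S)={a,c}  FIRST(A)={c}  FIRST(B)={b}
pass 2: (no change)
  FIRST(S)={a,c}  FIRST(A)={c}  FIRST(B)={b}

FIRST(S) = ["a", "c"]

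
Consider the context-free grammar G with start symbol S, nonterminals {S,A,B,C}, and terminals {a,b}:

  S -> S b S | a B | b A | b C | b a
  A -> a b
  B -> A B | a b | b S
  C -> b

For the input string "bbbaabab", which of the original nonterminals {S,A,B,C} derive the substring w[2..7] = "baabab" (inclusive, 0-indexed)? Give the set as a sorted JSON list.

Convert to CNF:
  S -> S X2 | T0 B | T1 A | T1 C | T1 T0
  A -> T0 T1
  B -> A B | T0 T1 | T1 S
  C -> b
  T0 -> a
  T1 -> b
  X2 -> T1 S

CYK table (by increasing span) (cells [i..j] with 2 ≤ i ≤ j ≤ 7 only):
  [2..2]={C,T1}  "b"  orig:{C}
  [3..3]={T0}  "a"  orig:{}
  [4..4]={T0}  "a"  orig:{}
  [5..5]={C,T1}  "b"  orig:{C}
  [6..6]={T0}  "a"  orig:{}
  [7..7]={C,T1}  "b"  orig:{C}
  [2..3]={S}  "ba"
  [3..4]=∅  "aa"
  [4..5]={A,B}  "ab"
  [5..6]={S}  "ba"
  [6..7]={A,B}  "ab"
  [2..4]=∅  "baa"
  [3..5]={S}  "aab"
  [4..6]=∅  "aba"
  [5..7]={S}  "bab"
  [2..5]={B,X2}  "baab"  orig:{B}
  [3..6]=∅  "aaba"
  [4..7]={B}  "abab"
  [2..6]=∅  "baaba"
  [3..7]={S}  "aabab"
  [2..7]={B,X2}  "baabab"  orig:{B}

Original NTs in T[2,7] deriving "baabab": ["B"]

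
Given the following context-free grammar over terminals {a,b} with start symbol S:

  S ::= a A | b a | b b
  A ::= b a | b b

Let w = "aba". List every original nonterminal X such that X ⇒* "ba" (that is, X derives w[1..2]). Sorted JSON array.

Convert to CNF:
  S -> T0 T0 | T0 T1 | T1 A
  A -> T0 T0 | T0 T1
  T0 -> b
  T1 -> a

CYK fill — only the sub-triangle for w[1..2]:
  T[1,1] 'b' = {T0}  orig:{}
  T[2,2] 'a' = {T1}  orig:{}
  T[1,2] 'ba' = {A,S}

Original NTs in T[1,2] deriving "ba": ["A", "S"]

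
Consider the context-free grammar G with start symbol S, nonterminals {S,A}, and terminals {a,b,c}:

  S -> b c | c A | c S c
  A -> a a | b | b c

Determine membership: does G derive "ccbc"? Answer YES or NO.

CNF form of G:
  S -> T1 T2 | T2 A | T2 X3
  A -> T0 T0 | T1 T2 | b
  T0 -> a
  T1 -> b
  T2 -> c
  X3 -> S T2

CYK fill:
  T[0,0] 'c' = {T2}  orig:{}
  T[1,1] 'c' = {T2}  orig:{}
  T[2,2] 'b' = {A,T1}  orig:{A}
  T[3,3] 'c' = {T2}  orig:{}
  T[0,1] 'cc' = ∅
  T[1,2] 'cb' = {S}
  T[2,3] 'bc' = {A,S}
  T[0,2] 'ccb' = ∅
  T[1,3] 'cbc' = {S,X3}  orig:{S}
  T[0,3] 'ccbc' = {S}

S ∈ T[0,3] ⇒ YES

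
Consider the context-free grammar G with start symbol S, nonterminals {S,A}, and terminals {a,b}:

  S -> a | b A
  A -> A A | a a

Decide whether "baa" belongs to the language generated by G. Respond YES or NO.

CNF form of G:
  S -> T1 A | a
  A -> A A | T0 T0
  T0 -> a
  T1 -> b

Fill CYK table bottom-up:
  [0..0]={T1}  "b"  orig:{}
  [1..1]={S,T0}  "a"  orig:{S}
  [2..2]={S,T0}  "a"  orig:{S}
  [0..1]=∅  "ba"
  [1..2]={A}  "aa"
  [0..2]={S}  "baa"

S ∈ T[0,2] ⇒ YES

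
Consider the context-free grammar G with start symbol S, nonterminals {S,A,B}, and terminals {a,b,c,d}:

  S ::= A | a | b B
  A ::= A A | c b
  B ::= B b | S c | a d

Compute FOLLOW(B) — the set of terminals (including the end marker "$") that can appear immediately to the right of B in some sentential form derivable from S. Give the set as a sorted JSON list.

FIRST sets, iterate to fixpoint:
[1]
  A via A→c b: +{c}
  B via B→a d: +{a}
  S via S→A: +{c}
  S via S→a: +{a}
  S via S→b B: +{b}
  S: {a,b,c}  A: {c}  B: {a}
[2]
  B via B→S c: +{b,c}
  S: {a,b,c}  A: {c}  B: {a,b,c}
[3] — fixpoint
  S: {a,b,c}  A: {c}  B: {a,b,c}

FOLLOW sets:
FOLLOW(S) := {$}
[1]
  A→A A: FOLLOW(A) ⊇ FIRST(A) = {c}; new: +{c}
  B→B b: FOLLOW(B) ⊇ FIRST(b) = {b}; new: +{b}
  B→S c: FOLLOW(S) ⊇ FIRST(c) = {c}; new: +{c}
  S→A: FOLLOW(A) ⊇ FOLLOW(S) ⊇ {$,c}; new: +{$}
  S→b B: FOLLOW(B) ⊇ FOLLOW(S) ⊇ {$,c}; new: +{$,c}
  FOLLOW[S]={$,c}  FOLLOW[A]={$,c}  FOLLOW[B]={$,b,c}
[2] (no change)
  FOLLOW[S]={$,c}  FOLLOW[A]={$,c}  FOLLOW[B]={$,b,c}

FOLLOW(B) = ["$", "b", "c"]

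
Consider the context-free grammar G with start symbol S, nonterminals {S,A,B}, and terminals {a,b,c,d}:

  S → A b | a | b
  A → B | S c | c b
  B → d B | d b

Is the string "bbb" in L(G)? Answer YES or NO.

Convert to CNF:
  S -> A T1 | a | b
  A -> S T0 | T0 T1 | T2 B | T2 T1
  B -> T2 B | T2 T1
  T0 -> c
  T1 -> b
  T2 -> d

CYK fill:
  [0..0]={S,T1}  "b"  orig:{S}
  [1..1]={S,T1}  "b"  orig:{S}
  [2..2]={S,T1}  "b"  orig:{S}
  [0..1]=∅  "bb"
  [1..2]=∅  "bb"
  [0..2]=∅  "bbb"

S ∉ T[0,2] ⇒ NO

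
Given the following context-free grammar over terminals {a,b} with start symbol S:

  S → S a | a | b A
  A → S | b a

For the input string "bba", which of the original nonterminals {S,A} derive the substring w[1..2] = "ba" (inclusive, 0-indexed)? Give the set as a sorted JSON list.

CNF form of G:
  S -> S T0 | T1 A | a
  A -> S T0 | T1 A | T1 T0 | a
  T0 -> a
  T1 -> b

Fill CYK table bottom-up — only the sub-triangle for w[1..2]:
  T[1,1] 'b' = {T1}  orig:{}
  T[2,2] 'a' = {A,S,T0}  orig:{A,S}
  T[1,2] 'ba' = {A,S}

Original NTs in T[1,2] deriving "ba": ["A", "S"]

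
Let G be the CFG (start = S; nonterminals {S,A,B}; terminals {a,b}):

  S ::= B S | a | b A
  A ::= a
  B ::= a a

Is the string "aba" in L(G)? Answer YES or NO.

CNF form of G:
  S -> B S | T1 A | a
  A -> a
  B -> T0 T0
  T0 -> a
  T1 -> b

CYK fill:
  cell(0,0) a: {A,S,T0}  orig:{A,S}
  cell(1,1) b: {T1}  orig:{}
  cell(2,2) a: {A,S,T0}  orig:{A,S}
  cell(0,1) ab: ∅
  cell(1,2) ba: {S}
  cell(0,2) aba: ∅

S ∉ T[0,2] ⇒ NO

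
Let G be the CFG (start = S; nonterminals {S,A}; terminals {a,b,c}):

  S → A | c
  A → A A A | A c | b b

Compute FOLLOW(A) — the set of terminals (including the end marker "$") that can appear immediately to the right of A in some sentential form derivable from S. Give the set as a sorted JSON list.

FIRST iteration:
[1]
  A via A→b b: +{b}
  S via S→A: +{b}
  S via S→c: +{c}
  FIRST[S]={b,c}  FIRST[A]={b}
[2] (stable)
  FIRST[S]={b,c}  FIRST[A]={b}

FOLLOW sets:
seed FOLLOW(S) with $
iter 1:
  A→A A A: FOLLOW(A) ⊇ FIRST(A) = {b}; new: +{b}
  A→A c: FOLLOW(A) ⊇ FIRST(c) = {c}; new: +{c}
  S→A: FOLLOW(A) ⊇ FOLLOW(S) ⊇ {$}; new: +{$}
  FOLLOW[S]={$}  FOLLOW[A]={$,b,c}
iter 2: (no change)
  FOLLOW[S]={$}  FOLLOW[A]={$,b,c}

FOLLOW(A) = ["$", "b", "c"]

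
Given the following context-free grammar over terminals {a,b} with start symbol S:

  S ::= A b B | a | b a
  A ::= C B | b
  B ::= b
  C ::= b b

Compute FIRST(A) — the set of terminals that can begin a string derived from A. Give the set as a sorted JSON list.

Compute FIRST by fixpoint:
[1]
  A via A→b: +{b}
  B via B→b: +{b}
  C via C→b b: +{b}
  S via S→A b B: +{b}
  S via S→a: +{a}
  S: {a,b}  A: {b}  B: {b}  C: {b}
[2] (stable)
  S: {a,b}  A: {b}  B: {b}  C: {b}

FIRST(A) = ["b"]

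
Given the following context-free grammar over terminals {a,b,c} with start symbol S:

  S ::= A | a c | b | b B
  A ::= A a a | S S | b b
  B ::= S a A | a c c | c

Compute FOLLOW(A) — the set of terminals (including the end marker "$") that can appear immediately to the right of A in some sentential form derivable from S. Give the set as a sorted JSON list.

FIRST sets, iterate to fixpoint:
[1]
  A via A→b b: +{b}
  B via B→a c c: +{a}
  B via B→c: +{c}
  S via S→A: +{b}
  S via S→a c: +{a}
  S: {a,b}  A: {b}  B: {a,c}
[2]
  A via A→S S: +{a}
  B via B→S a A: +{b}
  S: {a,b}  A: {a,b}  B: {a,b,c}
[3] (no change)
  S: {a,b}  A: {a,b}  B: {a,b,c}

FOLLOW iteration:
FOLLOW(S) := {$}
iter 1:
  A→A a a: FOLLOW(A) ⊇ FIRST(a) = {a}; new: +{a}
  A→S S: FOLLOW(S) ⊇ FIRST(S) = {a,b}; new: +{a,b}
  S→A: FOLLOW(A) ⊇ FOLLOW(S) ⊇ {$,a,b}; new: +{$,b}
  S→b B: FOLLOW(B) ⊇ FOLLOW(S) ⊇ {$,a,b}; new: +{$,a,b}
  FOLLOW(S)={$,a,b}  FOLLOW(A)={$,a,b}  FOLLOW(B)={$,a,b}
iter 2: (no change)
  FOLLOW(S)={$,a,b}  FOLLOW(A)={$,a,b}  FOLLOW(B)={$,a,b}

FOLLOW(A) = ["$", "a", "b"]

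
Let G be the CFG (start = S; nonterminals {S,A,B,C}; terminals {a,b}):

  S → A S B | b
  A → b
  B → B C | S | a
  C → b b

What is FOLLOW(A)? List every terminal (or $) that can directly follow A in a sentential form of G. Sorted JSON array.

FIRST sets, iterate to fixpoint:
iter 1:
  A via A→b: +{b}
  B via B→a: +{a}
  C via C→b b: +{b}
  S via S→A S B: +{b}
  FIRST[S]={b}  FIRST[A]={b}  FIRST[B]={a}  FIRST[C]={b}
iter 2:
  B via B→S: +{b}
  FIRST[S]={b}  FIRST[A]={b}  FIRST[B]={a,b}  FIRST[C]={b}
iter 3: done
  FIRST[S]={b}  FIRST[A]={b}  FIRST[B]={a,b}  FIRST[C]={b}

FOLLOW sets:
FOLLOW(S) := {$}
round 1:
  B→B C: FOLLOW(B) ⊇ FIRST(C) = {b}; new: +{b}
  B→B C: FOLLOW(C) ⊇ FOLLOW(B) ⊇ {b}; new: +{b}
  B→S: FOLLOW(S) ⊇ FOLLOW(B) ⊇ {b}; new: +{b}
  S→A S B: FOLLOW(A) ⊇ FIRST(S) = {b}; new: +{b}
  S→A S B: FOLLOW(S) ⊇ FIRST(B) = {a,b}; new: +{a}
  S→A S B: FOLLOW(B) ⊇ FOLLOW(S) ⊇ {$,a,b}; new: +{$,a}
  FOLLOW(S)={$,a,b}  FOLLOW(A)={b}  FOLLOW(B)={$,a,b}  FOLLOW(C)={b}
round 2:
  B→B C: FOLLOW(C) ⊇ FOLLOW(B) ⊇ {$,a,b}; new: +{$,a}
  FOLLOW(S)={$,a,b}  FOLLOW(A)={b}  FOLLOW(B)={$,a,b}  FOLLOW(C)={$,a,b}
round 3: — fixpoint
  FOLLOW(S)={$,a,b}  FOLLOW(A)={b}  FOLLOW(B)={$,a,b}  FOLLOW(C)={$,a,b}

FOLLOW(A) = ["b"]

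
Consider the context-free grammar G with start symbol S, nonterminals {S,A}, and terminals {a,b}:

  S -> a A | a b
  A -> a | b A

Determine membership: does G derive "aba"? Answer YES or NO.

CNF form of G:
  S -> T1 A | T1 T0
  A -> T0 A | a
  T0 -> b
  T1 -> a

CYK table (by increasing span):
  [0..0]={A,T1}  "a"  orig:{A}
  [1..1]={T0}  "b"  orig:{}
  [2..2]={A,T1}  "a"  orig:{A}
  [0..1]={S}  "ab"
  [1..2]={A}  "ba"
  [0..2]={S}  "aba"

S ∈ T[0,2] ⇒ YES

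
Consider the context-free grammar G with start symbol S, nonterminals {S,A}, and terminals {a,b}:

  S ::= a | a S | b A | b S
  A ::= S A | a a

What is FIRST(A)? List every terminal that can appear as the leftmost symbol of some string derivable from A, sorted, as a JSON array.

FIRST sets, iterate to fixpoint:
iter 1:
  A via A→a a: +{a}
  S via S→a: +{a}
  S via S→b A: +{b}
  S: {a,b}  A: {a}
iter 2:
  A via A→S A: +{b}
  S: {a,b}  A: {a,b}
iter 3: (no change)
  S: {a,b}  A: {a,b}

FIRST(A) = ["a", "b"]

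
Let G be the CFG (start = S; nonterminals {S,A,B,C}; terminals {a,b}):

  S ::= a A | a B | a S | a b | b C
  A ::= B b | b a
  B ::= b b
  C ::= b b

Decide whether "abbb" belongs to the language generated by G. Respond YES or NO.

Convert to CNF:
  S -> T0 C | T1 A | T1 B | T1 S | T1 T0
  A -> B T0 | T0 T1
  B -> T0 T0
  C -> T0 T0
  T0 -> b
  T1 -> a

CYK table (by increasing span):
  T[0,0] 'a' = {T1}  orig:{}
  T[1,1] 'b' = {T0}  orig:{}
  T[2,2] 'b' = {T0}  orig:{}
  T[3,3] 'b' = {T0}  orig:{}
  T[0,1] 'ab' = {S}
  T[1,2] 'bb' = {B,C}
  T[2,3] 'bb' = {B,C}
  T[0,2] 'abb' = {S}
  T[1,3] 'bbb' = {A,S}
  T[0,3] 'abbb' = {S}

S ∈ T[0,3] ⇒ YES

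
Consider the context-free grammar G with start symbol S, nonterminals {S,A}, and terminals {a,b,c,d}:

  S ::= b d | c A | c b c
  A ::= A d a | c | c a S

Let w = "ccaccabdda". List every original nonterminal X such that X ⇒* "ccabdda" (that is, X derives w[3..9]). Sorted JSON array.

CNF form of G:
  S -> T2 A | T2 X6 | T3 T0
  A -> A X4 | T2 X5 | c
  T0 -> d
  T1 -> a
  T2 -> c
  T3 -> b
  X4 -> T0 T1
  X5 -> T1 S
  X6 -> T3 T2

CYK fill, restricted to cells inside w[3..9]:
  cell(3,3) c: {A,T2}  orig:{A}
  cell(4,4) c: {A,T2}  orig:{A}
  cell(5,5) a: {T1}  orig:{}
  cell(6,6) b: {T3}  orig:{}
  cell(7,7) d: {T0}  orig:{}
  cell(8,8) d: {T0}  orig:{}
  cell(9,9) a: {T1}  orig:{}
  cell(3,4) cc: {S}
  cell(4,5) ca: ∅
  cell(5,6) ab: ∅
  cell(6,7) bd: {S}
  cell(7,8) dd: ∅
  cell(8,9) da: {X4}  orig:{}
  cell(3,5) cca: ∅
  cell(4,6) cab: ∅
  cell(5,7) abd: {X5}  orig:{}
  cell(6,8) bdd: ∅
  cell(7,9) dda: ∅
  cell(3,6) ccab: ∅
  cell(4,7) cabd: {A}
  cell(5,8) abdd: ∅
  cell(6,9) bdda: ∅
  cell(3,7) ccabd: {S}
  cell(4,8) cabdd: ∅
  cell(5,9) abdda: ∅
  cell(3,8) ccabdd: ∅
  cell(4,9) cabdda: {A}
  cell(3,9) ccabdda: {S}

Original NTs in T[3,9] deriving "ccabdda": ["S"]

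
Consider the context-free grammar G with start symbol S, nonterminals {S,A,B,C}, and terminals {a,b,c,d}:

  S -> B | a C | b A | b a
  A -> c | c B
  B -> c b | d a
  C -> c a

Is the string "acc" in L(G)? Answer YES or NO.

CNF form of G:
  S -> T0 T1 | T1 A | T1 T3 | T2 T3 | T3 C
  A -> T0 B | c
  B -> T0 T1 | T2 T3
  C -> T0 T3
  T0 -> c
  T1 -> b
  T2 -> d
  T3 -> a

CYK table (by increasing span):
  [0..0]={T3}  "a"  orig:{}
  [1..1]={A,T0}  "c"  orig:{A}
  [2..2]={A,T0}  "c"  orig:{A}
  [0..1]=∅  "ac"
  [1..2]=∅  "cc"
  [0..2]=∅  "acc"

S ∉ T[0,2] ⇒ NO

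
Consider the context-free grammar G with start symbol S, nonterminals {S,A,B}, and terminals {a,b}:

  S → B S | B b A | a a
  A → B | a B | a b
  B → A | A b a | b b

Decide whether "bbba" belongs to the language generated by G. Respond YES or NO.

CNF form of G:
  S -> B S | B X4 | T1 T1
  A -> A X2 | T0 T0 | T1 B | T1 T0
  B -> A X3 | T0 T0 | T1 B | T1 T0
  T0 -> b
  T1 -> a
  X2 -> T0 T1
  X3 -> T0 T1
  X4 -> T0 A

CYK fill:
  cell(0,0) b: {T0}  orig:{}
  cell(1,1) b: {T0}  orig:{}
  cell(2,2) b: {T0}  orig:{}
  cell(3,3) a: {T1}  orig:{}
  cell(0,1) bb: {A,B}
  cell(1,2) bb: {A,B}
  cell(2,3) ba: {X2,X3}  orig:{}
  cell(0,2) bbb: {X4}  orig:{}
  cell(1,3) bba: ∅
  cell(0,3) bbba: {A,B}

S ∉ T[0,3] ⇒ NO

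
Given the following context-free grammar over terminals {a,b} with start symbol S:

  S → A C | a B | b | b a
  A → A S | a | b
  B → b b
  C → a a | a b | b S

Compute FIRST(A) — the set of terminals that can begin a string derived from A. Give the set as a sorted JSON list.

Compute FIRST by fixpoint:
[1]
  A via A→a: +{a}
  A via A→b: +{b}
  B via B→b b: +{b}
  C via C→a a: +{a}
  C via C→b S: +{b}
  S via S→A C: +{a,b}
  FIRST(S)={a,b}  FIRST(A)={a,b}  FIRST(B)={b}  FIRST(C)={a,b}
[2] (stable)
  FIRST(S)={a,b}  FIRST(A)={a,b}  FIRST(B)={b}  FIRST(C)={a,b}

FIRST(A) = ["a", "b"]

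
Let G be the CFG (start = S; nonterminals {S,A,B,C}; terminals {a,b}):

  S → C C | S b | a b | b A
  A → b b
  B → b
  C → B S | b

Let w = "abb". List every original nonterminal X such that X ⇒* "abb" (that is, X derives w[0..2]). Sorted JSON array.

Convert to CNF:
  S -> C C | S T0 | T0 A | T1 T0
  A -> T0 T0
  B -> b
  C -> B S | b
  T0 -> b
  T1 -> a

CYK fill, restricted to cells inside w[0..2]:
  T[0,0] 'a' = {T1}  orig:{}
  T[1,1] 'b' = {B,C,T0}  orig:{B,C}
  T[2,2] 'b' = {B,C,T0}  orig:{B,C}
  T[0,1] 'ab' = {S}
  T[1,2] 'bb' = {A,S}
  T[0,2] 'abb' = {S}

Original NTs in T[0,2] deriving "abb": ["S"]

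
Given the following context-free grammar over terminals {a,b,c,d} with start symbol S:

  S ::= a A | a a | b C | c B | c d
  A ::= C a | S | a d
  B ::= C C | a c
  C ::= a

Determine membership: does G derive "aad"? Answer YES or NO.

Convert to CNF:
  S -> T0 A | T0 T0 | T2 C | T3 B | T3 T1
  A -> C T0 | T0 A | T0 T0 | T0 T1 | T2 C | T3 B | T3 T1
  B -> C C | T0 T3
  C -> a
  T0 -> a
  T1 -> d
  T2 -> b
  T3 -> c

CYK fill:
  cell(0,0) a: {C,T0}  orig:{C}
  cell(1,1) a: {C,T0}  orig:{C}
  cell(2,2) d: {T1}  orig:{}
  cell(0,1) aa: {A,B,S}
  cell(1,2) ad: {A}
  cell(0,2) aad: {A,S}

S ∈ T[0,2] ⇒ YES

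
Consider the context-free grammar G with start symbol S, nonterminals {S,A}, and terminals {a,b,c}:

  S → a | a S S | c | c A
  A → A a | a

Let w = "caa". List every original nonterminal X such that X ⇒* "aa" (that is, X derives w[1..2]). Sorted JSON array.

Convert to CNF:
  S -> T0 X2 | T1 A | a | c
  A -> A T0 | a
  T0 -> a
  T1 -> c
  X2 -> S S

CYK table (by increasing span) (cells [i..j] with 1 ≤ i ≤ j ≤ 2 only):
  T[1,1] 'a' = {A,S,T0}  orig:{A,S}
  T[2,2] 'a' = {A,S,T0}  orig:{A,S}
  T[1,2] 'aa' = {A,X2}  orig:{A}

Original NTs in T[1,2] deriving "aa": ["A"]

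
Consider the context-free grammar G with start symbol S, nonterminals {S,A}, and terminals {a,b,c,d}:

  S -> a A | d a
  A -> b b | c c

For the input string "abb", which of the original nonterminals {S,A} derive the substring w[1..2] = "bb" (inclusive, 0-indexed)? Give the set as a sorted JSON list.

CNF form of G:
  S -> T2 A | T3 T2
  A -> T0 T0 | T1 T1
  T0 -> b
  T1 -> c
  T2 -> a
  T3 -> d

Fill CYK table bottom-up, restricted to cells inside w[1..2]:
  T[1,1] 'b' = {T0}  orig:{}
  T[2,2] 'b' = {T0}  orig:{}
  T[1,2] 'bb' = {A}

Original NTs in T[1,2] deriving "bb": ["A"]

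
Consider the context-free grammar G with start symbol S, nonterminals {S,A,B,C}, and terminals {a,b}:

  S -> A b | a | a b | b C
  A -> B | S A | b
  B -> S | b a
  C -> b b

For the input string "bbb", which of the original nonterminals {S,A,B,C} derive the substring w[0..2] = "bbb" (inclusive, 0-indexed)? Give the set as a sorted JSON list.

Convert to CNF:
  S -> A T0 | T0 C | T1 T0 | a
  A -> A T0 | S A | T0 C | T0 T1 | T1 T0 | a | b
  B -> A T0 | T0 C | T0 T1 | T1 T0 | a
  C -> T0 T0
  T0 -> b
  T1 -> a

Fill CYK table bottom-up (cells [i..j] with 0 ≤ i ≤ j ≤ 2 only):
  T[0,0] 'b' = {A,T0}  orig:{A}
  T[1,1] 'b' = {A,T0}  orig:{A}
  T[2,2] 'b' = {A,T0}  orig:{A}
  T[0,1] 'bb' = {A,B,C,S}
  T[1,2] 'bb' = {A,B,C,S}
  T[0,2] 'bbb' = {A,B,S}

Original NTs in T[0,2] deriving "bbb": ["A", "B", "S"]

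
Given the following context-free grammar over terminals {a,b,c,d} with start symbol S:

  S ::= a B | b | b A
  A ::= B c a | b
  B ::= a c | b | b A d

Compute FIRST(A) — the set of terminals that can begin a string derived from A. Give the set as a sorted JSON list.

FIRST iteration:
round 1:
  A via A→b: +{b}
  B via B→a c: +{a}
  B via B→b: +{b}
  S via S→a B: +{a}
  S via S→b: +{b}
  FIRST[S]={a,b}  FIRST[A]={b}  FIRST[B]={a,b}
round 2:
  A via A→B c a: +{a}
  FIRST[S]={a,b}  FIRST[A]={a,b}  FIRST[B]={a,b}
round 3: (no change)
  FIRST[S]={a,b}  FIRST[A]={a,b}  FIRST[B]={a,b}

FIRST(A) = ["a", "b"]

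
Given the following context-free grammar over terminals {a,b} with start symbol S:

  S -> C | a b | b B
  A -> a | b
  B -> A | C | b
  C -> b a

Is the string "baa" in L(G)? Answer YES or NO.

Convert to CNF:
  S -> T0 B | T0 T1 | T1 T0
  A -> a | b
  B -> T0 T1 | a | b
  C -> T0 T1
  T0 -> b
  T1 -> a

Fill CYK table bottom-up:
  T[0,0] 'b' = {A,B,T0}  orig:{A,B}
  T[1,1] 'a' = {A,B,T1}  orig:{A,B}
  T[2,2] 'a' = {A,B,T1}  orig:{A,B}
  T[0,1] 'ba' = {B,C,S}
  T[1,2] 'aa' = ∅
  T[0,2] 'baa' = ∅

S ∉ T[0,2] ⇒ NO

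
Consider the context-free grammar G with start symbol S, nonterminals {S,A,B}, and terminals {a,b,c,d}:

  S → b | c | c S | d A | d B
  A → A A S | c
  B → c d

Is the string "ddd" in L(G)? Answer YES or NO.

Convert to CNF:
  S -> T0 S | T1 A | T1 B | b | c
  A -> A X2 | c
  B -> T0 T1
  T0 -> c
  T1 -> d
  X2 -> A S

Fill CYK table bottom-up:
  [0..0]={T1}  "d"  orig:{}
  [1..1]={T1}  "d"  orig:{}
  [2..2]={T1}  "d"  orig:{}
  [0..1]=∅  "dd"
  [1..2]=∅  "dd"
  [0..2]=∅  "ddd"

S ∉ T[0,2] ⇒ NO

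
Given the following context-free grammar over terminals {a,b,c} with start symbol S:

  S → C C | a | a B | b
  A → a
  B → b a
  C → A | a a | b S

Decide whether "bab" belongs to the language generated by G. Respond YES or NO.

Convert to CNF:
  S -> C C | T1 B | a | b
  A -> a
  B -> T0 T1
  C -> T0 S | T1 T1 | a
  T0 -> b
  T1 -> a

Fill CYK table bottom-up:
  cell(0,0) b: {S,T0}  orig:{S}
  cell(1,1) a: {A,C,S,T1}  orig:{A,C,S}
  cell(2,2) b: {S,T0}  orig:{S}
  cell(0,1) ba: {B,C}
  cell(1,2) ab: ∅
  cell(0,2) bab: ∅

S ∉ T[0,2] ⇒ NO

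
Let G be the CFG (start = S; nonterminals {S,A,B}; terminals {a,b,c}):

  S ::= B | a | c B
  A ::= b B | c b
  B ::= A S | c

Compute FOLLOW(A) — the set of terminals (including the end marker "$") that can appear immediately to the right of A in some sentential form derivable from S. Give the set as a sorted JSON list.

FIRST sets, iterate to fixpoint:
round 1:
  A via A→b B: +{b}
  A via A→c b: +{c}
  B via B→A S: +{b,c}
  S via S→B: +{b,c}
  S via S→a: +{a}
  FIRST[S]={a,b,c}  FIRST[A]={b,c}  FIRST[B]={b,c}
round 2: (no change)
  FIRST[S]={a,b,c}  FIRST[A]={b,c}  FIRST[B]={b,c}

FOLLOW sets:
FOLLOW(S) := {$}
round 1:
  B→A S: FOLLOW(A) ⊇ FIRST(S) = {a,b,c}; new: +{a,b,c}
  S→B: FOLLOW(B) ⊇ FOLLOW(S) ⊇ {$}; new: +{$}
  S: {$}  A: {a,b,c}  B: {$}
round 2:
  A→b B: FOLLOW(B) ⊇ FOLLOW(A) ⊇ {a,b,c}; new: +{a,b,c}
  B→A S: FOLLOW(S) ⊇ FOLLOW(B) ⊇ {$,a,b,c}; new: +{a,b,c}
  S: {$,a,b,c}  A: {a,b,c}  B: {$,a,b,c}
round 3: (no change)
  S: {$,a,b,c}  A: {a,b,c}  B: {$,a,b,c}

FOLLOW(A) = ["a", "b", "c"]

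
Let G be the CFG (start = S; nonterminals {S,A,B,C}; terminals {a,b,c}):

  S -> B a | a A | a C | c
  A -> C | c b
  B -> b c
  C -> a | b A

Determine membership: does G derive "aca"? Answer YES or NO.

CNF form of G:
  S -> B T2 | T2 A | T2 C | c
  A -> T0 A | T1 T0 | a
  B -> T0 T1
  C -> T0 A | a
  T0 -> b
  T1 -> c
  T2 -> a

CYK fill:
  cell(0,0) a: {A,C,T2}  orig:{A,C}
  cell(1,1) c: {S,T1}  orig:{S}
  cell(2,2) a: {A,C,T2}  orig:{A,C}
  cell(0,1) ac: ∅
  cell(1,2) ca: ∅
  cell(0,2) aca: ∅

S ∉ T[0,2] ⇒ NO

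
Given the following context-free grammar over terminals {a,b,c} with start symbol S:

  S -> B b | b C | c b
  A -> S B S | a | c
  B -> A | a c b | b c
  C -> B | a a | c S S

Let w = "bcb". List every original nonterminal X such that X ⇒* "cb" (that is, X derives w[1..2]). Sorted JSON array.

Convert to CNF:
  S -> B T2 | T1 T2 | T2 C
  A -> S X3 | a | c
  B -> S X4 | T0 X5 | T2 T1 | a | c
  C -> S X6 | T0 T0 | T0 X7 | T1 X8 | T2 T1 | a | c
  T0 -> a
  T1 -> c
  T2 -> b
  X3 -> B S
  X4 -> B S
  X5 -> T1 T2
  X6 -> B S
  X7 -> T1 T2
  X8 -> S S

CYK table (by increasing span) — only the sub-triangle for w[1..2]:
  [1..1]={A,B,C,T1}  "c"  orig:{A,B,C}
  [2..2]={T2}  "b"  orig:{}
  [1..2]={S,X5,X7}  "cb"  orig:{S}

Original NTs in T[1,2] deriving "cb": ["S"]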